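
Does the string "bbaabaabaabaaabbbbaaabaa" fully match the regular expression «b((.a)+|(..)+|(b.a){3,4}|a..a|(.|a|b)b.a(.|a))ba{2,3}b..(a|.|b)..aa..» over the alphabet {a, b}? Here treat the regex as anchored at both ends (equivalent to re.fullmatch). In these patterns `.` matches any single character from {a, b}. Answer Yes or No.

No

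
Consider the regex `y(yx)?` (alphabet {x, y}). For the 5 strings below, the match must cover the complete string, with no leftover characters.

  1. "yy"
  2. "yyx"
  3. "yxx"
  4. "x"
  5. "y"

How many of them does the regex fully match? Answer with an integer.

1 → no match
2 → match
3 → no match
4 → no match — must start with "y"
5 → match
Total matched: 2

2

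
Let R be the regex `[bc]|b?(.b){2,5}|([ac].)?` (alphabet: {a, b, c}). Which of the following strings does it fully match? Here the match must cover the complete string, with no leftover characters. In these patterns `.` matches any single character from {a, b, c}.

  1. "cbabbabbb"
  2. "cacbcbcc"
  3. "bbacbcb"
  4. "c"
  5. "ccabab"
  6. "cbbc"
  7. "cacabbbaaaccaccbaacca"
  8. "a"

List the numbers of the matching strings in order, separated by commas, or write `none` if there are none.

1 → no match
2 → no match
3 → no match
4 → match
5 → no match
6 → no match
7 → no match
8 → no match

4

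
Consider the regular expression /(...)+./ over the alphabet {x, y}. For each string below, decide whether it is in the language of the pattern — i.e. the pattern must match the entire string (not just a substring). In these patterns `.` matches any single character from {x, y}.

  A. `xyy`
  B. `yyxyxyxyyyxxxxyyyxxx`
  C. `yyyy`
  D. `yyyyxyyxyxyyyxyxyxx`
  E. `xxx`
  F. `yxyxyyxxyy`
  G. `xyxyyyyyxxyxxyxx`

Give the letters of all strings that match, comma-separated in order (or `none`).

C, D, F, G

A → no match
B → no match
C → match
D → match
E → no match
F → match
G → match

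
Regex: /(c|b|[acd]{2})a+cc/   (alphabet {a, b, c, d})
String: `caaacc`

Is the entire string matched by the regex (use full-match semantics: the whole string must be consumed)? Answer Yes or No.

Yes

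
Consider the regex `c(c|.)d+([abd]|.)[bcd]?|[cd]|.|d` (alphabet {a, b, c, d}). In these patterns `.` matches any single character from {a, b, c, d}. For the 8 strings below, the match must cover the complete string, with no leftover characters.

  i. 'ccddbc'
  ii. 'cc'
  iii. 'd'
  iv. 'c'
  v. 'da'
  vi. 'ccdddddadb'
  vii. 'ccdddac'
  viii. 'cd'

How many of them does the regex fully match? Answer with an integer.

i → match
ii → no match
iii → match
iv → match
v → no match
vi → no match
vii → match
viii → no match
Total matched: 4

4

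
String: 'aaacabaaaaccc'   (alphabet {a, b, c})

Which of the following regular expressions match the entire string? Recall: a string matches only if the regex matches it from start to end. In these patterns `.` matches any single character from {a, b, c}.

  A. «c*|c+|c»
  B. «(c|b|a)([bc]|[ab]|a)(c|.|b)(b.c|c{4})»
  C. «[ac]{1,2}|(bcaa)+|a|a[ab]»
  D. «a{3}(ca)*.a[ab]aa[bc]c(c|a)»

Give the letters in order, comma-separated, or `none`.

A → no match
B → no match
C → no match
D → match

D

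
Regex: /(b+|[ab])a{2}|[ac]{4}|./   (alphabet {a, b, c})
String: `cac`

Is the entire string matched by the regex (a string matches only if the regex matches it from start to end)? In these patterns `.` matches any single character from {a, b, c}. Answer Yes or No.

No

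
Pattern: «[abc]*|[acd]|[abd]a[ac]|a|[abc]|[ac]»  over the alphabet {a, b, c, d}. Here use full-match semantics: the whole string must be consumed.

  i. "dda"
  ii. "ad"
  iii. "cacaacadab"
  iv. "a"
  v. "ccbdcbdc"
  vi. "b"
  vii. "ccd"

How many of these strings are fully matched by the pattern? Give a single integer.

i → no match
ii → no match
iii → no match
iv → match
v → no match
vi → match
vii → no match
Total matched: 2

2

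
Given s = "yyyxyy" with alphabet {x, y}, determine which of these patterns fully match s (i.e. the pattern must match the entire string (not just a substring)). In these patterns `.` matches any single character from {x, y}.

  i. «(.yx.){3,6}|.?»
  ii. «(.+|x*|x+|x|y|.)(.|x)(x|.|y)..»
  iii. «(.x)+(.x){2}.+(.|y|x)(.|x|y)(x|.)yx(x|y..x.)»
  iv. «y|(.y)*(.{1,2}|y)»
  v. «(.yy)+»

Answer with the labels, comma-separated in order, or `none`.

ii, v

i → no match
ii → match
iii → no match
iv → no match
v → match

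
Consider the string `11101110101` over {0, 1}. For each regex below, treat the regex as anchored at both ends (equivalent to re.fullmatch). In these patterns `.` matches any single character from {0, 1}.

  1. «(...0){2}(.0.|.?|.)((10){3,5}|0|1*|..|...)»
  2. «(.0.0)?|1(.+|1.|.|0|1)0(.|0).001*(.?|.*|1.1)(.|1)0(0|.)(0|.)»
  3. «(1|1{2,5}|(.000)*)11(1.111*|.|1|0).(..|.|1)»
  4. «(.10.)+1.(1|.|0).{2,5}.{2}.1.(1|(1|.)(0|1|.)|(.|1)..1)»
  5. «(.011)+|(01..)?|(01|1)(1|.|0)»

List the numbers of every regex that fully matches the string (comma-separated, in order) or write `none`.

1

1 → match
2 → no match
3 → no match
4 → no match
5 → no match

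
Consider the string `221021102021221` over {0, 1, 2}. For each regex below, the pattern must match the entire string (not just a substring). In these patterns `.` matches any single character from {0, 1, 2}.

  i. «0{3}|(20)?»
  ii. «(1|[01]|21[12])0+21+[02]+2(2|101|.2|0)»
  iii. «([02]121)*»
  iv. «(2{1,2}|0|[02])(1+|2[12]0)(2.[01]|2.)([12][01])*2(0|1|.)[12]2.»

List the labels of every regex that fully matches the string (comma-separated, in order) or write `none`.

i → no match
ii → no match
iii → no match
iv → match

iv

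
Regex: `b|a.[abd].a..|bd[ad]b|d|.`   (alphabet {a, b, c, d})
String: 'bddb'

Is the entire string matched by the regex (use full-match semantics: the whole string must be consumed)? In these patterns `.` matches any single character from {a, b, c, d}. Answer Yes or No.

Yes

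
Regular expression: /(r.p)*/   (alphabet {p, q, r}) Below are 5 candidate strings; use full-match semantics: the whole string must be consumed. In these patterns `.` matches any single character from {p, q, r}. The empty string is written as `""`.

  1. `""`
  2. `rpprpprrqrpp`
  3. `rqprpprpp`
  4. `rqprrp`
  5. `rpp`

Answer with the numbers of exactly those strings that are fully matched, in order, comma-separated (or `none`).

1, 3, 4, 5

1. `""` → match
2. `rpprpprrqrpp` → no match
3. `rqprpprpp` → match
4. `rqprrp` → match
5. `rpp` → match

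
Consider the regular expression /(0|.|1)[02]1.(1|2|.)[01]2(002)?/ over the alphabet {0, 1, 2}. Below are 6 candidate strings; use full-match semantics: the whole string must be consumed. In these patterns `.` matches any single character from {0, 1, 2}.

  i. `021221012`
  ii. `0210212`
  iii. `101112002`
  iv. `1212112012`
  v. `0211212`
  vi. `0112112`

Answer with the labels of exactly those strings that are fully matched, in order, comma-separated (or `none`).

ii, v

i. `021221012` → no match
ii. `0210212` → match
iii. `101112002` → no match
iv. `1212112012` → no match
v. `0211212` → match
vi. `0112112` → no match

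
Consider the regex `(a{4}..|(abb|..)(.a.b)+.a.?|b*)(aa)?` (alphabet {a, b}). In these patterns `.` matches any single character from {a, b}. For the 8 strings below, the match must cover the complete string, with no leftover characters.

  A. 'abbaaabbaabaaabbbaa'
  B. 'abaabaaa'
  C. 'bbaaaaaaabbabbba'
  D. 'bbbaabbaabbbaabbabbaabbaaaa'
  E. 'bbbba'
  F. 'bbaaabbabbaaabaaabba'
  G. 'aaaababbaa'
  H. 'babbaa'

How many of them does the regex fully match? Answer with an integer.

A → no match
B → no match
C → no match
D → no match
E → no match
F → match
G → no match
H → no match
Total matched: 1

1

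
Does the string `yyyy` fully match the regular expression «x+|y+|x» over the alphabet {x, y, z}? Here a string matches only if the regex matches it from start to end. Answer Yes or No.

Yes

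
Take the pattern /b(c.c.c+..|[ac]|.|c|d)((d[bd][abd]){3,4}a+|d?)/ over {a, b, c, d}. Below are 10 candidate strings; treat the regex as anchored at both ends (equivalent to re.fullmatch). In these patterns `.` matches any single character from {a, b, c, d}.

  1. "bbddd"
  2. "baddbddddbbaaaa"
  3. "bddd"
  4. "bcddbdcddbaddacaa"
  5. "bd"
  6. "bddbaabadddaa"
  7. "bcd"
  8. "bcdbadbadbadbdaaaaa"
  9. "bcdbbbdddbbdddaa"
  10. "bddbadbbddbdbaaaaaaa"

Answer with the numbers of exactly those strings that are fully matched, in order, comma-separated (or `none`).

2, 5, 7, 8, 10

1 → no match
2 → match
3 → no match
4 → no match
5 → match
6 → no match
7 → match
8 → match
9 → no match
10 → match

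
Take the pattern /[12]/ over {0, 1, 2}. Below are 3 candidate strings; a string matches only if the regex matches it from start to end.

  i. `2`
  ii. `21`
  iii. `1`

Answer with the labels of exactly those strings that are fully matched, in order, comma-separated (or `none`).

i. `2` → match
ii. `21` → no match
iii. `1` → match

i, iii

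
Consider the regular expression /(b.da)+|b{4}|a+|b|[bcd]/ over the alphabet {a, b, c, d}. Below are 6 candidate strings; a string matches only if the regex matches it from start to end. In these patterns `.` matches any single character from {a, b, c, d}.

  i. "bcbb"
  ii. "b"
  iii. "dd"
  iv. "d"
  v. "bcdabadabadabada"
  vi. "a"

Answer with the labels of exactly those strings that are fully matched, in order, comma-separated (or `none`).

ii, iv, v, vi

i → no match
ii → match
iii → no match
iv → match
v → match
vi → match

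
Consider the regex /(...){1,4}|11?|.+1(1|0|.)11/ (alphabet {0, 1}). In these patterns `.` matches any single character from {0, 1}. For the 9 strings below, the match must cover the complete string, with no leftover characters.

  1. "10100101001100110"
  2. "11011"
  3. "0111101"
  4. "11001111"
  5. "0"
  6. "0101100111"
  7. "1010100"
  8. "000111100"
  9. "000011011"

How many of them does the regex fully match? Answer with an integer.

4

1 → no match
2 → match
3 → no match
4 → match
5 → no match
6 → no match
7 → no match
8 → match
9 → match
Total matched: 4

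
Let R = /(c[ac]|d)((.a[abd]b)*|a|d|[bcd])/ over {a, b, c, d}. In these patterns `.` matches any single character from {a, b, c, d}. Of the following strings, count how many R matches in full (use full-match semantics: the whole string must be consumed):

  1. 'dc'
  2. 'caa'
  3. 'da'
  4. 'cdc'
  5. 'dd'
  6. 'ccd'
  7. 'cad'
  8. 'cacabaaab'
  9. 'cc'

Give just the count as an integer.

7

1 → match
2 → match
3 → match
4 → no match
5 → match
6 → match
7 → match
8 → no match
9 → match
Total matched: 7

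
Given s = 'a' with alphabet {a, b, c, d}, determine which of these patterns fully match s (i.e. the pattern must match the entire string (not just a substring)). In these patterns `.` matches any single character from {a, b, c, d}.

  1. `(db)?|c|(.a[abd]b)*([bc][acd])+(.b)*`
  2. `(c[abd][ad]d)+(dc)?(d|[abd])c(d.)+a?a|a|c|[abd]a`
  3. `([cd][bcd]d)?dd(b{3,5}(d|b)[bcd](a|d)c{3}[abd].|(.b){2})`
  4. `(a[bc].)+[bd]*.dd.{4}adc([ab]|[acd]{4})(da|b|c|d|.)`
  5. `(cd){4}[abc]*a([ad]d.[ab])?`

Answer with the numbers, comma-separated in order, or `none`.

1 → no match
2 → match
3 → no match
4 → no match
5 → no match — must start with 'cd'

2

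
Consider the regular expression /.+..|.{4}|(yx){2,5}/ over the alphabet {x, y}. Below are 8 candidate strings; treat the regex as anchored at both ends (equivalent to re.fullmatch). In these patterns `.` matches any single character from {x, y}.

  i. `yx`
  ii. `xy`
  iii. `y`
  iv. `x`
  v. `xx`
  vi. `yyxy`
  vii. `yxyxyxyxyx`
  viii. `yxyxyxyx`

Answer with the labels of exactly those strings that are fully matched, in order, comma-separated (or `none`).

i. `yx` → no match
ii. `xy` → no match
iii. `y` → no match
iv. `x` → no match
v. `xx` → no match
vi. `yyxy` → match
vii. `yxyxyxyxyx` → match
viii. `yxyxyxyx` → match

vi, vii, viii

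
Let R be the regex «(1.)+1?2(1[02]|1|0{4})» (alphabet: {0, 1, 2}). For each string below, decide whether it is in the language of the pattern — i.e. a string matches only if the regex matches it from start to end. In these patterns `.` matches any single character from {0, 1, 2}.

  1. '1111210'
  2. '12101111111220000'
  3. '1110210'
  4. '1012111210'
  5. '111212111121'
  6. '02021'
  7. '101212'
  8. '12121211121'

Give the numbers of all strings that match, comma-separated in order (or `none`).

1, 2, 3, 4, 5, 7, 8

1 → match
2 → match
3 → match
4 → match
5 → match
6 → no match — must start with '1'
7 → match
8 → match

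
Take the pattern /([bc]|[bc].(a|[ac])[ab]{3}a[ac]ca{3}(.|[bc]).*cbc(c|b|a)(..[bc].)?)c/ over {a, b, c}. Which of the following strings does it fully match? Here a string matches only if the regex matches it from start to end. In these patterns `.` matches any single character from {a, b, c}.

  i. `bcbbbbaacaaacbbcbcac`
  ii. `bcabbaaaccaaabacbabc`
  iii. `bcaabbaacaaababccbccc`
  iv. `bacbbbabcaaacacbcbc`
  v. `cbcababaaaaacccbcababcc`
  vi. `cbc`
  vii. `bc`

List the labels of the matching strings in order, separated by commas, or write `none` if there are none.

iii, vii

i → no match
ii → no match
iii → match
iv → no match
v → no match
vi → no match
vii → match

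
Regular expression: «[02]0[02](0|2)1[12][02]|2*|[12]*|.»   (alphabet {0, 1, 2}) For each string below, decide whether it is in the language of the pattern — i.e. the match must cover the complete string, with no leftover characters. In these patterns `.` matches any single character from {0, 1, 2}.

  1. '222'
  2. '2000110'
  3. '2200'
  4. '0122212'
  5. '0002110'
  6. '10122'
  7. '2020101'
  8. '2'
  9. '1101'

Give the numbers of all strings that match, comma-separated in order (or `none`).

1, 2, 5, 8

1 → match
2 → match
3 → no match
4 → no match
5 → match
6 → no match
7 → no match
8 → match
9 → no match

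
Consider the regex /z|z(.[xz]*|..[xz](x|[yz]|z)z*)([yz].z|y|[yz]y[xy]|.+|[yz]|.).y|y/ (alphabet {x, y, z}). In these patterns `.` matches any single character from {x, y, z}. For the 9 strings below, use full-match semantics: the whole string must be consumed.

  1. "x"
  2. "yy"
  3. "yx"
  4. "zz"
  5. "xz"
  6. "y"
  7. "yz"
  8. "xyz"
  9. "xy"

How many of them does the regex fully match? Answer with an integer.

1 → no match
2 → no match
3 → no match
4 → no match
5 → no match
6 → match
7 → no match
8 → no match
9 → no match
Total matched: 1

1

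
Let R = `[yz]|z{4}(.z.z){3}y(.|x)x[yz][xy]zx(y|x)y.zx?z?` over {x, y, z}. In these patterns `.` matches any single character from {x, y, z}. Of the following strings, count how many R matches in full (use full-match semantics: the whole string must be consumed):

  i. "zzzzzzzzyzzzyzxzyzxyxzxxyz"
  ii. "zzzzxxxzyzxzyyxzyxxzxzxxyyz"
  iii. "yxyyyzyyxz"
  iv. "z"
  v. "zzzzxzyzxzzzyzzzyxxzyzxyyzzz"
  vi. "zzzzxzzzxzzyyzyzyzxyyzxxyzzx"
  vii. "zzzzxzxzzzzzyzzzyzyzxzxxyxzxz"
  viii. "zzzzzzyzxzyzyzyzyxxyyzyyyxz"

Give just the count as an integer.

i → no match
ii → no match
iii → no match
iv → match
v → match
vi → no match
vii → no match
viii → no match
Total matched: 2

2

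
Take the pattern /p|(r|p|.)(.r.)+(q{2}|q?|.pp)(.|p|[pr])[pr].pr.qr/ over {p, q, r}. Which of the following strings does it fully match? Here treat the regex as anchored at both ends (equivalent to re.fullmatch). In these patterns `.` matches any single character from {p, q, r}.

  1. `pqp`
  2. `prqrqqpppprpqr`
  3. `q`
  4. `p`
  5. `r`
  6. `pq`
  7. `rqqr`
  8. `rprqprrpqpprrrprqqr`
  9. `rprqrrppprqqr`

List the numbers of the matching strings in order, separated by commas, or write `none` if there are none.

1 → no match
2 → no match
3 → no match
4 → match
5 → no match
6 → no match
7 → no match
8 → no match
9 → no match

4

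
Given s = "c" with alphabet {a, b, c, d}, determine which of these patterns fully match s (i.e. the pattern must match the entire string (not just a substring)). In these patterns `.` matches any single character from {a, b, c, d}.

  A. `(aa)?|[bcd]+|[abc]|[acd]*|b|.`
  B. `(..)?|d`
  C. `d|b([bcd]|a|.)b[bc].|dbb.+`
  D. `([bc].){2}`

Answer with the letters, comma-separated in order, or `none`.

A → match
B → no match
C → no match
D → no match

A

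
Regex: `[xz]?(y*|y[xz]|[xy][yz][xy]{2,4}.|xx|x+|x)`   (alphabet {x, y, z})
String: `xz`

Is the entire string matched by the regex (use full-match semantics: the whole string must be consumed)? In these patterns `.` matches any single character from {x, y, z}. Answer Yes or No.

No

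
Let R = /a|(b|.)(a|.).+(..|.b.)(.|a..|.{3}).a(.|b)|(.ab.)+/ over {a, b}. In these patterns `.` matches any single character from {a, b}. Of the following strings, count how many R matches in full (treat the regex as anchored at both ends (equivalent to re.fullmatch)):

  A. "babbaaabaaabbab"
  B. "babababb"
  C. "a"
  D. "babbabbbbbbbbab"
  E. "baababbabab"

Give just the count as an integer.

A → match
B. "babababb" → match
C. "a" → match
D → match
E. "baababbabab" → match
Total matched: 5

5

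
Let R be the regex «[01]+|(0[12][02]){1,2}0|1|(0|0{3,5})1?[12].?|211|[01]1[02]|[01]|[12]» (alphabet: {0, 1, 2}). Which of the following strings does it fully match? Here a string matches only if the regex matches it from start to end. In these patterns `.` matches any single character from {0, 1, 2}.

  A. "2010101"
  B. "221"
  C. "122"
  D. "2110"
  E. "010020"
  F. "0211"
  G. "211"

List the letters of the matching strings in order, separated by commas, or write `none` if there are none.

G

A → no match
B → no match
C → no match
D → no match
E → no match
F → no match
G → match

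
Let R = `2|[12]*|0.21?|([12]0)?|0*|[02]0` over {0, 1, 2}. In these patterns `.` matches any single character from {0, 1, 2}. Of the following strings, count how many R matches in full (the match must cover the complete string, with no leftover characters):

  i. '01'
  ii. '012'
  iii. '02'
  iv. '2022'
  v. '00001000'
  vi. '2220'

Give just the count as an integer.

1

i → no match
ii → match
iii → no match
iv → no match
v → no match
vi → no match
Total matched: 1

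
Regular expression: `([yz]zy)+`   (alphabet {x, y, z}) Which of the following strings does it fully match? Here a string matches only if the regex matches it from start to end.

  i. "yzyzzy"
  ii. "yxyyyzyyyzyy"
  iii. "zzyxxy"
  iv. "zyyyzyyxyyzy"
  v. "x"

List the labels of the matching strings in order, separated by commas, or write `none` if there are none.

i → match
ii → no match — must end with "zy"
iii → no match — must end with "zy"
iv → no match
v → no match — must end with "zy"

i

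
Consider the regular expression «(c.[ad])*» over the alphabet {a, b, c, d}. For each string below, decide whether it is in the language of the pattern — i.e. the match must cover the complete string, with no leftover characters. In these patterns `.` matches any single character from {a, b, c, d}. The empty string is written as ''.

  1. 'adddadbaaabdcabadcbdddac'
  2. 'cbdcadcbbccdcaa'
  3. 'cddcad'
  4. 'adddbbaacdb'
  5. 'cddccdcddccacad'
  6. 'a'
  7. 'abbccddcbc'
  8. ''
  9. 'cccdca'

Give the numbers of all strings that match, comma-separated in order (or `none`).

3, 5, 8

1 → no match
2 → no match
3 → match
4 → no match
5 → match
6 → no match
7 → no match
8 → match
9 → no match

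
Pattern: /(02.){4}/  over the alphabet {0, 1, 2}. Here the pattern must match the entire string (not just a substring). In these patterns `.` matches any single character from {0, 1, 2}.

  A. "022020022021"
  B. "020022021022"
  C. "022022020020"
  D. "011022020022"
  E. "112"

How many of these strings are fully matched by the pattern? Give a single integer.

3

A → match
B → match
C → match
D → no match — must start with "02"
E → no match — must start with "02"
Total matched: 3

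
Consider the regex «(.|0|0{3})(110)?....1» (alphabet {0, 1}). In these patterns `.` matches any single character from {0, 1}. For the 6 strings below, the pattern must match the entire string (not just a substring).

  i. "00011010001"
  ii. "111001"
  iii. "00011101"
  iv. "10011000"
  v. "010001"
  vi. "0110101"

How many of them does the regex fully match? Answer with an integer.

4

i. "00011010001" → match
ii. "111001" → match
iii. "00011101" → match
iv. "10011000" → no match — must end with "1"
v. "010001" → match
vi. "0110101" → no match
Total matched: 4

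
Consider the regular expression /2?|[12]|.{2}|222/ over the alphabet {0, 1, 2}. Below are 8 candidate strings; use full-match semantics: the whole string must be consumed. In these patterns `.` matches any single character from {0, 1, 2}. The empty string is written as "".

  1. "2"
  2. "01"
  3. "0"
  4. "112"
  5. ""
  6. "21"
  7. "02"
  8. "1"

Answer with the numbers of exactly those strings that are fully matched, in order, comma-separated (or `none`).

1, 2, 5, 6, 7, 8

1. "2" → match
2. "01" → match
3. "0" → no match
4. "112" → no match
5. "" → match
6. "21" → match
7. "02" → match
8. "1" → match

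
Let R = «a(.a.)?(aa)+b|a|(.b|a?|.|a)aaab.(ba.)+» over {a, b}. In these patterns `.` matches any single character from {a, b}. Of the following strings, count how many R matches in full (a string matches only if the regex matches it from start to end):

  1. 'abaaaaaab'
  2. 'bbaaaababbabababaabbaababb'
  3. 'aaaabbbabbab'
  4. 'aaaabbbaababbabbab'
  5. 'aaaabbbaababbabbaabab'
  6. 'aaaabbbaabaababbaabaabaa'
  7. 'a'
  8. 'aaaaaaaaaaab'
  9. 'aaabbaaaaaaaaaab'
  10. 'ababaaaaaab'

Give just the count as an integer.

1 → match
2 → no match
3 → match
4 → match
5 → match
6 → match
7 → match
8 → match
9 → no match
10 → match
Total matched: 8

8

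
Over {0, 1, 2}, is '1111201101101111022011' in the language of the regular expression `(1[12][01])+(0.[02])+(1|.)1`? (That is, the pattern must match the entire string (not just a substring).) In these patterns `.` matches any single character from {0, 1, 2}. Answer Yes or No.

No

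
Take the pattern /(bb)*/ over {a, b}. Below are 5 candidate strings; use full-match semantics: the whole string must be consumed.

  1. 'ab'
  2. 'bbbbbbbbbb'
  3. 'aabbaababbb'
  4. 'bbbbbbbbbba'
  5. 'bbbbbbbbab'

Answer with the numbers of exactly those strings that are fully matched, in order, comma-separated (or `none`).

1 → no match
2 → match
3 → no match
4 → no match
5 → no match

2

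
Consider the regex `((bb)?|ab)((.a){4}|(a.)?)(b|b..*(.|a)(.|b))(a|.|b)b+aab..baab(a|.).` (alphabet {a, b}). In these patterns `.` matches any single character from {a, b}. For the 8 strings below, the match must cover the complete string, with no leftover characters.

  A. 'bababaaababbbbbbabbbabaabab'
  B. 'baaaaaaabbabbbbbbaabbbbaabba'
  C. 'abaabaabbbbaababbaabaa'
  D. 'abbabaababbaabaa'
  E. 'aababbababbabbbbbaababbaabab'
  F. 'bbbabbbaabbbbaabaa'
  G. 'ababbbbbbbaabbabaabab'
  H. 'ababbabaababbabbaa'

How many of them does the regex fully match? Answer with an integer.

6

A → no match
B → match
C → match
D → match
E → match
F → match
G → match
H → no match
Total matched: 6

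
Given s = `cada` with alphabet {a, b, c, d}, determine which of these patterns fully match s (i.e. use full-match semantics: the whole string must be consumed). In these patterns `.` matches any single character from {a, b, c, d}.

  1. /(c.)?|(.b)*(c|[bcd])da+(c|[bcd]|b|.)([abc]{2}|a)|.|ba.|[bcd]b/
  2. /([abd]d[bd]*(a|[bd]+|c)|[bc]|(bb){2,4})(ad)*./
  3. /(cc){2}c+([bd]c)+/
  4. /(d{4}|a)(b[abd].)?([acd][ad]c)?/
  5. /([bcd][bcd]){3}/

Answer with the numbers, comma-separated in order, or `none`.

1 → no match
2 → match
3 → no match — must start with `cc`
4 → no match
5 → no match

2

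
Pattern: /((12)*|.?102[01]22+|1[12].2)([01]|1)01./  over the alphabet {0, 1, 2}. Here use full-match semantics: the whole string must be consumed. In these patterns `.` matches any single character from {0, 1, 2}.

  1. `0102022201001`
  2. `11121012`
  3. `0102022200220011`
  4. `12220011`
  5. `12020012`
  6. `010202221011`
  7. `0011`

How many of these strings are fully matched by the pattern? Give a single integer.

5

1 → no match
2 → match
3 → no match
4 → match
5 → match
6 → match
7 → match
Total matched: 5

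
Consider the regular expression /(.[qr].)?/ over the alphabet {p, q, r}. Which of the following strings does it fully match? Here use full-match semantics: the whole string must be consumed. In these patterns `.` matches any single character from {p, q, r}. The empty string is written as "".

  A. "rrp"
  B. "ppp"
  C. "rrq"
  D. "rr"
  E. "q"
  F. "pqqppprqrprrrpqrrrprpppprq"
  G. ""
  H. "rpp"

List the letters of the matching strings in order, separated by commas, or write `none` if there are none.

A → match
B → no match
C → match
D → no match
E → no match
F → no match
G → match
H → no match

A, C, G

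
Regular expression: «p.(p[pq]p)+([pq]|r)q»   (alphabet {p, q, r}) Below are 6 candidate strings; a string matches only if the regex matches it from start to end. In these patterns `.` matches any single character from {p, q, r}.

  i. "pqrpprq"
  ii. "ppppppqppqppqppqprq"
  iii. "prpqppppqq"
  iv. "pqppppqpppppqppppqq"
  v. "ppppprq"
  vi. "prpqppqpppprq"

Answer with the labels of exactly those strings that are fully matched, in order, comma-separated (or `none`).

i. "pqrpprq" → no match
ii → match
iii. "prpqppppqq" → match
iv → match
v. "ppppprq" → match
vi → match

ii, iii, iv, v, vi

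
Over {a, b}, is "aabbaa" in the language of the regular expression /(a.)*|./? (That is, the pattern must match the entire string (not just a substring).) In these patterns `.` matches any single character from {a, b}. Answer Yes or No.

No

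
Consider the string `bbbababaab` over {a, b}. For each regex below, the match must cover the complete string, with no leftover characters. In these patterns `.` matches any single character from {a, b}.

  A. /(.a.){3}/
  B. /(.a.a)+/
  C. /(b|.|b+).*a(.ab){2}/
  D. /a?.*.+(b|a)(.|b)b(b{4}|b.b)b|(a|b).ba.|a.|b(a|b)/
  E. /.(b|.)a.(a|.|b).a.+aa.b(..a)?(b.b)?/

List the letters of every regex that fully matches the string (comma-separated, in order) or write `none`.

C

A → no match
B → no match — must end with `a`
C → match
D → no match
E → no match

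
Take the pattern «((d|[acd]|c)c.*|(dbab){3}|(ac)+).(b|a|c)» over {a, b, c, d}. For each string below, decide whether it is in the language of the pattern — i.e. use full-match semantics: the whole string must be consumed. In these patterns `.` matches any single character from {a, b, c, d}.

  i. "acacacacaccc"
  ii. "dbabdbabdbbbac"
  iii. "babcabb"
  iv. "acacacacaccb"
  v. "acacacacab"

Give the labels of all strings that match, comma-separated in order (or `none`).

i → match
ii → no match
iii → no match
iv → match
v → match

i, iv, v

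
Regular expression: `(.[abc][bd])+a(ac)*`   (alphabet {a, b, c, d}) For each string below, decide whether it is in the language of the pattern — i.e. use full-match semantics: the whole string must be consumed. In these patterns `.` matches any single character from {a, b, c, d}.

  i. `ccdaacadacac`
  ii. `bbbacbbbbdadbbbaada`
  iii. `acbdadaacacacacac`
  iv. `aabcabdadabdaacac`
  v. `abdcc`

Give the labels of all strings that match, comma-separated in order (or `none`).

i → no match
ii → match
iii → match
iv → match
v → no match

ii, iii, iv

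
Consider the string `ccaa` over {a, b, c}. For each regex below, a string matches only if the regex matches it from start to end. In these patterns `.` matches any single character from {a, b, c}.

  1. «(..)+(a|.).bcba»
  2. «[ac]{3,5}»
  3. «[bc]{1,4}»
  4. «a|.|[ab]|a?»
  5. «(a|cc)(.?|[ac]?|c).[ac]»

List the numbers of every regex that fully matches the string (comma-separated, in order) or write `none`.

2, 5

1 → no match — must end with `bcba`
2 → match
3 → no match
4 → no match
5 → match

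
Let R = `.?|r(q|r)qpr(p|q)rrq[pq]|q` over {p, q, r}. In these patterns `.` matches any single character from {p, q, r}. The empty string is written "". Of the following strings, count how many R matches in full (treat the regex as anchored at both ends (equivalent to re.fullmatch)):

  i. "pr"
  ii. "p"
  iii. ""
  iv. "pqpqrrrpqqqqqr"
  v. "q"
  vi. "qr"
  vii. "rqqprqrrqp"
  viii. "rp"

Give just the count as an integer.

4

i → no match
ii → match
iii → match
iv → no match
v → match
vi → no match
vii → match
viii → no match
Total matched: 4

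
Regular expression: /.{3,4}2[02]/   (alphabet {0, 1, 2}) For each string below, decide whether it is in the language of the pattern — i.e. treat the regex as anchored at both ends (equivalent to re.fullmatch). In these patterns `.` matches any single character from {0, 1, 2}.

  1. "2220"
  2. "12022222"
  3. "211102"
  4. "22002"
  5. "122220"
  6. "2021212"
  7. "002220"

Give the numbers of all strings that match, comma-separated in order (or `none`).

5, 7

1. "2220" → no match
2. "12022222" → no match
3. "211102" → no match
4. "22002" → no match
5. "122220" → match
6. "2021212" → no match
7. "002220" → match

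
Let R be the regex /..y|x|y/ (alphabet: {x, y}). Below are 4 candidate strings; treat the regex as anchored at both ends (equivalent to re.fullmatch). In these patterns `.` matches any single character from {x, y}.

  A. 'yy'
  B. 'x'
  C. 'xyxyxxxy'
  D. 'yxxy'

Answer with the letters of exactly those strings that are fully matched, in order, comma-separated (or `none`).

B

A → no match
B → match
C → no match
D → no match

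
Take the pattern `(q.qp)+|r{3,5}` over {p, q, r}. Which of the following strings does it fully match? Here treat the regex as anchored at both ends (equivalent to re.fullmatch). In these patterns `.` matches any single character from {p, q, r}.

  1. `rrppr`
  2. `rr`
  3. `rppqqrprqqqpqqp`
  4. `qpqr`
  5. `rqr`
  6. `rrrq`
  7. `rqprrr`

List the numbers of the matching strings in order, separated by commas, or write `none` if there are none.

1 → no match
2 → no match
3 → no match
4 → no match
5 → no match
6 → no match
7 → no match

none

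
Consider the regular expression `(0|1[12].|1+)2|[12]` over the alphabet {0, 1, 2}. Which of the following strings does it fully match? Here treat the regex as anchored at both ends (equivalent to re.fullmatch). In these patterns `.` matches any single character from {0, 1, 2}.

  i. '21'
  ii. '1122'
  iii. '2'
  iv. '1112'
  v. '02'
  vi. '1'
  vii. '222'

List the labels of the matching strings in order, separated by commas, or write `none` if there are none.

i → no match
ii → match
iii → match
iv → match
v → match
vi → match
vii → no match

ii, iii, iv, v, vi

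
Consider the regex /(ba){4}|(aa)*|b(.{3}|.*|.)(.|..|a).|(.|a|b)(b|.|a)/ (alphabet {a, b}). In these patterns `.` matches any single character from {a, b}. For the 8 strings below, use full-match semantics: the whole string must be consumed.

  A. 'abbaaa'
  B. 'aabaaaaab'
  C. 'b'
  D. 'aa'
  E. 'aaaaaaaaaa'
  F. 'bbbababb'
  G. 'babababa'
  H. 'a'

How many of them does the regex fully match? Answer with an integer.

A → no match
B → no match
C → no match
D → match
E → match
F → match
G → match
H → no match
Total matched: 4

4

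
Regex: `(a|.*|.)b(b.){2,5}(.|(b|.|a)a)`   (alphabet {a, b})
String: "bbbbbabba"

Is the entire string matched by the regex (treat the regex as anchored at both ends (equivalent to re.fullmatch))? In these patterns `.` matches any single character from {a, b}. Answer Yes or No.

Yes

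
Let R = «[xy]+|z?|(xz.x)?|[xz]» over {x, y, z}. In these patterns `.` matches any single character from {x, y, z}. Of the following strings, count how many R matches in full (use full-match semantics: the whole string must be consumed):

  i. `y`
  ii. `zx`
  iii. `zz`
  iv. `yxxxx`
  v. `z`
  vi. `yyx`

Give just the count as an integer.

i → match
ii → no match
iii → no match
iv → match
v → match
vi → match
Total matched: 4

4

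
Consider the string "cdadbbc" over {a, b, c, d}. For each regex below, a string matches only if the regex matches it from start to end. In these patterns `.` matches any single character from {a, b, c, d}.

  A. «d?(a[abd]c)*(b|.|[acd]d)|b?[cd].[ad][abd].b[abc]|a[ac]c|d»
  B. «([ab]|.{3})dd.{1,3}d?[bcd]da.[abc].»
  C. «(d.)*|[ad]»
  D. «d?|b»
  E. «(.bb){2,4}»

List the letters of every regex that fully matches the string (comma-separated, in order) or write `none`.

A → match
B → no match
C → no match
D → no match
E → no match — must end with "bb"

A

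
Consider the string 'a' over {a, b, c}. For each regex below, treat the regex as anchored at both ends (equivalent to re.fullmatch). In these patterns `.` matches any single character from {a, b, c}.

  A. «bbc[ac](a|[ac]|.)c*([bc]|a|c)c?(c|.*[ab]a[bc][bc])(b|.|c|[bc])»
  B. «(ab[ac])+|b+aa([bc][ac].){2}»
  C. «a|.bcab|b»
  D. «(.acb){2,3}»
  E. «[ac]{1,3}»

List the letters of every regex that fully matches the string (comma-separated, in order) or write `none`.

C, E

A → no match — must start with 'bbc'
B → no match
C → match
D → no match — must end with 'acb'
E → match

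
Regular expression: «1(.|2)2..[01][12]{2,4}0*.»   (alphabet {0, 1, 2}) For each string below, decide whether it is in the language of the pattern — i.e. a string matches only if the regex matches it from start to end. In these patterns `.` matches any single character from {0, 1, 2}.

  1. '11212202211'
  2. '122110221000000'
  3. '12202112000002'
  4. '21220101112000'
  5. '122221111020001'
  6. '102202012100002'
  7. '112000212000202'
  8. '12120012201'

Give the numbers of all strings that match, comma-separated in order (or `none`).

1 → no match
2 → match
3 → match
4 → no match — must start with '1'
5 → no match
6 → no match
7 → no match
8 → no match

2, 3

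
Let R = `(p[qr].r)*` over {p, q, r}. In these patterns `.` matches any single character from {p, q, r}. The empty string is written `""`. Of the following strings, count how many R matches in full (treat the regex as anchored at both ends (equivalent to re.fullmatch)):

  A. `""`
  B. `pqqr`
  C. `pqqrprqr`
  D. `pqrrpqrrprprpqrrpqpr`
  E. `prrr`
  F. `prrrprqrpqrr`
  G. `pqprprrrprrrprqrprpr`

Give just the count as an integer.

A → match
B → match
C → match
D → match
E → match
F → match
G → match
Total matched: 7

7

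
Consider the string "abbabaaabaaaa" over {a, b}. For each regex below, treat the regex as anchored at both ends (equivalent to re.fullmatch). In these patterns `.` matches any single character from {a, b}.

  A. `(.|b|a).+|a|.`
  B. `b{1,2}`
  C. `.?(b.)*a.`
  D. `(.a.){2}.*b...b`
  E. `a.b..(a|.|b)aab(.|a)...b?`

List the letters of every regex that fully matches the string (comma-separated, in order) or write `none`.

A → match
B → no match — must start with "b"
C → no match
D → no match — must end with "b"
E → match

A, E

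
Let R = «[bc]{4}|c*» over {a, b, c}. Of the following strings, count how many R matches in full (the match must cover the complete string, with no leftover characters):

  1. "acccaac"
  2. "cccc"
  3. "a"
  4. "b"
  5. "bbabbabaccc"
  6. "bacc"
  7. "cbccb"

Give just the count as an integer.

1 → no match
2 → match
3 → no match
4 → no match
5 → no match
6 → no match
7 → no match
Total matched: 1

1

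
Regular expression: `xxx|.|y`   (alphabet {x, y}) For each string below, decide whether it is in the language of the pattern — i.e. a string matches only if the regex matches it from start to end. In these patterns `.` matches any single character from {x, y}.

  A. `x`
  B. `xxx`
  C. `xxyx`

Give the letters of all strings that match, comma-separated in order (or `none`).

A → match
B → match
C → no match

A, B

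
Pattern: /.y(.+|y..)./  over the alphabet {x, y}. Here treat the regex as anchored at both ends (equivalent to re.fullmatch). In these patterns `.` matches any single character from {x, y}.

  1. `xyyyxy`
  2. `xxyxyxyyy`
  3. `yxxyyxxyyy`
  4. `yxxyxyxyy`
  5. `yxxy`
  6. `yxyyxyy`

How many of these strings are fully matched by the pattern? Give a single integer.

1 → match
2 → no match
3 → no match
4 → no match
5 → no match
6 → no match
Total matched: 1

1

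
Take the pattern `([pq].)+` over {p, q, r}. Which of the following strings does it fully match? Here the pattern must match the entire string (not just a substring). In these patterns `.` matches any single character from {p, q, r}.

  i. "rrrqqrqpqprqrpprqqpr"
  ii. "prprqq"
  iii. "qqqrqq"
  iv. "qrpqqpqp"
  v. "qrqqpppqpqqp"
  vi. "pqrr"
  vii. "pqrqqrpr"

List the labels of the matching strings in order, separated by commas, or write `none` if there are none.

ii, iii, iv, v

i → no match
ii → match
iii → match
iv → match
v → match
vi → no match
vii → no match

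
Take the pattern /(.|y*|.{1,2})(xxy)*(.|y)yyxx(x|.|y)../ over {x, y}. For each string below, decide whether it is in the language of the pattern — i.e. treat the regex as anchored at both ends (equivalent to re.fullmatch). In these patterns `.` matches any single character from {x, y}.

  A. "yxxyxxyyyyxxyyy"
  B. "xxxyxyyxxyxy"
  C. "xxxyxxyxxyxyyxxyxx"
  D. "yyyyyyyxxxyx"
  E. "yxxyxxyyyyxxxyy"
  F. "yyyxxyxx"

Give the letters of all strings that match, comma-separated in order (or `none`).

A → match
B → match
C → match
D → match
E → match
F → match

A, B, C, D, E, F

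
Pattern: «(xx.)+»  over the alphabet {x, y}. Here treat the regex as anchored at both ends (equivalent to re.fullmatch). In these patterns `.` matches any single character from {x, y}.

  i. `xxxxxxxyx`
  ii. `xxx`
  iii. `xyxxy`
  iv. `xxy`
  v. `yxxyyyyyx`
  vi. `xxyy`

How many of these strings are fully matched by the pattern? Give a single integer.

2

i → no match
ii → match
iii → no match — must start with `xx`
iv → match
v → no match — must start with `xx`
vi → no match
Total matched: 2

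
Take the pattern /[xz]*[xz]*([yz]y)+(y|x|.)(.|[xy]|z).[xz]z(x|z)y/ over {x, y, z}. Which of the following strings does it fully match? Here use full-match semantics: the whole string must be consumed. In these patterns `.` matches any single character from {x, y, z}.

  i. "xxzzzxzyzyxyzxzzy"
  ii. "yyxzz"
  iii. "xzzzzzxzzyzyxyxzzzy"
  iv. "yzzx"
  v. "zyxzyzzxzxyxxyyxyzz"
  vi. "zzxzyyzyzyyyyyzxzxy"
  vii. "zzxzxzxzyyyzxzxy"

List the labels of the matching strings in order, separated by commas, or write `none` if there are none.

i → match
ii → no match — must end with "y"
iii → match
iv → no match — must end with "y"
v → no match — must end with "y"
vi → match
vii → match

i, iii, vi, vii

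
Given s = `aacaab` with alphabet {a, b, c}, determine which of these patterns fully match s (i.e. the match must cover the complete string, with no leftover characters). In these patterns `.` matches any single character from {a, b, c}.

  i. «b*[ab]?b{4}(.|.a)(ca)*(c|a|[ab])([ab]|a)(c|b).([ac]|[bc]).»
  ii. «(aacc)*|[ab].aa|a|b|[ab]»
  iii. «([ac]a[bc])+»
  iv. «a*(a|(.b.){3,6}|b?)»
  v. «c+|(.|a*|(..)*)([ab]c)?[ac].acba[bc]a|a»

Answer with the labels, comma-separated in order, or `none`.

iii

i → no match
ii → no match
iii → match
iv → no match
v → no match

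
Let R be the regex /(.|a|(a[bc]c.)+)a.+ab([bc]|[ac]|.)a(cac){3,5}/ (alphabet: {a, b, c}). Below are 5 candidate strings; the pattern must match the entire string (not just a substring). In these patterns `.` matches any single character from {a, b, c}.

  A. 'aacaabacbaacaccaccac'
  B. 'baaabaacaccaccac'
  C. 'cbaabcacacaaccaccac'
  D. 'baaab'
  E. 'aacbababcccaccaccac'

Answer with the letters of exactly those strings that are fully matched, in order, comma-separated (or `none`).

B

A → no match
B → match
C → no match
D → no match — must end with 'cac'
E → no match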